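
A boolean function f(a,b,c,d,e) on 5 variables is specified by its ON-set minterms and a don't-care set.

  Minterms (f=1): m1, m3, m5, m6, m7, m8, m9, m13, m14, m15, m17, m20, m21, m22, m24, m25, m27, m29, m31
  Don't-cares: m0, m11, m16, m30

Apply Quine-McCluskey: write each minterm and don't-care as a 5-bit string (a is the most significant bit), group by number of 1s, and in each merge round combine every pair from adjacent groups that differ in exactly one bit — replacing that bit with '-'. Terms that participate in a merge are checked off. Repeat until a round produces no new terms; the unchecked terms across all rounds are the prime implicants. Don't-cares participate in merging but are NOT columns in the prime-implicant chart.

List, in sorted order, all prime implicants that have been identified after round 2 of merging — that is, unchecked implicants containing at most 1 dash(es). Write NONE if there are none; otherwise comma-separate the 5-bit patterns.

101-0

[col 0] 00000*, 00001*, 00011*, 00101*, 00110*, 00111*, 01000*, 01001*, 01011*, 01101*, 01110*, 01111*, 10000*, 10001*, 10100*, 10101*, 10110*, 11000*, 11001*, 11011*, 11101*, 11110*, 11111*
[col 1] -0000*, -0001*, -0101*, -0110*, -1000*, -1001*, -1011*, -1101*, -1110*, -1111*, 0-000*, 0-001*, 0-011*, 0-101*, 0-110*, 0-111*, 00-01*, 00-11*, 000-1*, 0000-*, 001-1*, 0011-*, 01-01*, 01-11*, 010-1*, 0100-*, 011-1*, 0111-*, 1-000*, 1-001*, 1-101*, 1-110*, 10-00*, 10-01*, 1000-*, 101-0, 1010-*, 11-01*, 11-11*, 110-1*, 1100-*, 111-1*, 1111-*
[col 2] --000*, --001*, --101*, --110, -0-01*, -000-*, -1-01*, -1-11*, -10-1*, -100-*, -11-1*, -111-, 0--01*, 0--11*, 0-0-1*, 0-00-*, 0-1-1*, 0-11-, 00--1*, 01--1*, 1--01*, 1-00-*, 10-0-, 11--1*
[col 3] ---01, --00-, -1--1, 0---1
Prime implicants: ---01, --00-, --110, -1--1, -111-, 0---1, 0-11-, 10-0-, 101-0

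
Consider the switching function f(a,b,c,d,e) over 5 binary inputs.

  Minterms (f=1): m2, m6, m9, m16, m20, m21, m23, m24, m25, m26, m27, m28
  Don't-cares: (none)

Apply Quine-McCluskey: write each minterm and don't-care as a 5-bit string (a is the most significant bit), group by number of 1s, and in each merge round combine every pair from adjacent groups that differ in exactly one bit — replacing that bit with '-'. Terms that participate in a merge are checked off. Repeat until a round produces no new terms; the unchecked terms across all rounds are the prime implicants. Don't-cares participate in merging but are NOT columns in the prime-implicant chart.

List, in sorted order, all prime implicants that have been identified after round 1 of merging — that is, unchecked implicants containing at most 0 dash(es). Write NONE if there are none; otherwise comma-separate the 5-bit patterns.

NONE

size-2^0 implicants → 00010(✓)  00110(✓)  01001(✓)  10000(✓)  10100(✓)  10101(✓)  10111(✓)  11000(✓)  11001(✓)  11010(✓)  11011(✓)  11100(✓)
size-2^1 implicants → -1001  00-10  1-000(✓)  1-100(✓)  10-00(✓)  101-1  1010-  11-00(✓)  110-0(✓)  110-1(✓)  1100-(✓)  1101-(✓)
size-2^2 implicants → 1--00  110--
Unchecked terms (primes): -1001, 00-10, 1--00, 101-1, 1010-, 110--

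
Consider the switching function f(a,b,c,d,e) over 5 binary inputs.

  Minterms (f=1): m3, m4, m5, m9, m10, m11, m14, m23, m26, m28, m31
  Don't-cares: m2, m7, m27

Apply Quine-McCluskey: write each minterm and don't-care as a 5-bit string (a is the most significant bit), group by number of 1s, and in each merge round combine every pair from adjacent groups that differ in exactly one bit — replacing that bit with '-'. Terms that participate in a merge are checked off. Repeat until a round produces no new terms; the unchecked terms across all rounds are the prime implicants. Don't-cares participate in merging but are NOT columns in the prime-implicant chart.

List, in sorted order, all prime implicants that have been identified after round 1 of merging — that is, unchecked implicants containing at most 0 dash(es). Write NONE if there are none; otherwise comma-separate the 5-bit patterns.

size-2^0 implicants → 00010(✓)  00011(✓)  00100(✓)  00101(✓)  00111(✓)  01001(✓)  01010(✓)  01011(✓)  01110(✓)  10111(✓)  11010(✓)  11011(✓)  11100  11111(✓)
size-2^1 implicants → -0111  -1010(✓)  -1011(✓)  0-010(✓)  0-011(✓)  00-11  0001-(✓)  001-1  0010-  01-10  010-1  0101-(✓)  1-111  11-11  1101-(✓)
size-2^2 implicants → -101-  0-01-
Unchecked terms (primes): -0111, -101-, 0-01-, 00-11, 001-1, 0010-, 01-10, 010-1, 1-111, 11-11, 11100

11100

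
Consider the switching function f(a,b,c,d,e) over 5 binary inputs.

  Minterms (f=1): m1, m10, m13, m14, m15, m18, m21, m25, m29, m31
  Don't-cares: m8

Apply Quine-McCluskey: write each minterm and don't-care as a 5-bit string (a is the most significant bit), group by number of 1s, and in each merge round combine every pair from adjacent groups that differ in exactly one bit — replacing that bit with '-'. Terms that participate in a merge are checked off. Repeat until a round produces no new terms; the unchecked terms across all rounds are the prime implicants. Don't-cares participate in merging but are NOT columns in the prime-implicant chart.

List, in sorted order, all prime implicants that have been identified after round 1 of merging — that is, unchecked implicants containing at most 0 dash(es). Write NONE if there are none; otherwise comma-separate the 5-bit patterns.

00001, 10010

[col 0] 00001, 01000*, 01010*, 01101*, 01110*, 01111*, 10010, 10101*, 11001*, 11101*, 11111*
[col 1] -1101*, -1111*, 01-10, 010-0, 011-1*, 0111-, 1-101, 11-01, 111-1*
[col 2] -11-1
Prime implicants: -11-1, 00001, 01-10, 010-0, 0111-, 1-101, 10010, 11-01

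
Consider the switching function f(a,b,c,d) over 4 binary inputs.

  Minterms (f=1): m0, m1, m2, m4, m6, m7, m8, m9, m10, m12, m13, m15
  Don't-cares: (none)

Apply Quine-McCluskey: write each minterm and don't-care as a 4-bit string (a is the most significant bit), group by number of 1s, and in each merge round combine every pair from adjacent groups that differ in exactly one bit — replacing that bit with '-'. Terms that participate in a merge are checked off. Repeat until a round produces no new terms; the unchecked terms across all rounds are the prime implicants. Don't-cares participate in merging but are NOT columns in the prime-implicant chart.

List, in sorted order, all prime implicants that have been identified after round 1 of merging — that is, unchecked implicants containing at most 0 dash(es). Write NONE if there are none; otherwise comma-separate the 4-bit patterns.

[col 0] 0000*, 0001*, 0010*, 0100*, 0110*, 0111*, 1000*, 1001*, 1010*, 1100*, 1101*, 1111*
[col 1] -000*, -001*, -010*, -100*, -111, 0-00*, 0-10*, 00-0*, 000-*, 01-0*, 011-, 1-00*, 1-01*, 10-0*, 100-*, 11-1, 110-*
[col 2] --00, -0-0, -00-, 0--0, 1-0-
Prime implicants: --00, -0-0, -00-, -111, 0--0, 011-, 1-0-, 11-1

NONE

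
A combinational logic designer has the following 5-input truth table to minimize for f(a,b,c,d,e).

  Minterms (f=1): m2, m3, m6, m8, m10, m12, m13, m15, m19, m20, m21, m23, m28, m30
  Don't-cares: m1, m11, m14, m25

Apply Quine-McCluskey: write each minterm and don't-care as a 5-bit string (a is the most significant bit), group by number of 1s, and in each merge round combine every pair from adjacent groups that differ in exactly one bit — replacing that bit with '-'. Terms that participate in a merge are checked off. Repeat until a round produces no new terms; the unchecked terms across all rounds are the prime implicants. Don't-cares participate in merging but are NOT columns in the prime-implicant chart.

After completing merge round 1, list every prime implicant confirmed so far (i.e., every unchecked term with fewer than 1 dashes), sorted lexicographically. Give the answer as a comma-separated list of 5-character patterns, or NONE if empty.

[col 0] 00001*, 00010*, 00011*, 00110*, 01000*, 01010*, 01011*, 01100*, 01101*, 01110*, 01111*, 10011*, 10100*, 10101*, 10111*, 11001, 11100*, 11110*
[col 1] -0011, -1100*, -1110*, 0-010*, 0-011*, 0-110*, 00-10*, 000-1, 0001-*, 01-00*, 01-10*, 01-11*, 010-0*, 0101-*, 011-0*, 011-1*, 0110-*, 0111-*, 1-100, 10-11, 101-1, 1010-, 111-0*
[col 2] -11-0, 0--10, 0-01-, 01--0, 01-1-, 011--
Prime implicants: -0011, -11-0, 0--10, 0-01-, 000-1, 01--0, 01-1-, 011--, 1-100, 10-11, 101-1, 1010-, 11001

11001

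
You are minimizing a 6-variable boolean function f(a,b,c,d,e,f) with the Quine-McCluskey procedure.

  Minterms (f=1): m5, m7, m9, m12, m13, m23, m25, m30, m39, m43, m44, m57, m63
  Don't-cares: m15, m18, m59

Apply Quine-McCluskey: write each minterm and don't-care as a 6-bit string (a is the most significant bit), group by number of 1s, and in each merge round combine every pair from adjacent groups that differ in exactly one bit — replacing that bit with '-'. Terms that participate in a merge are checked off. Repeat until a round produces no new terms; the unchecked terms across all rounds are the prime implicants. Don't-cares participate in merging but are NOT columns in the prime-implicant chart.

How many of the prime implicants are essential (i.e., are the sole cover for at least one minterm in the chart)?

7

Round 0: 000101✓ 000111✓ 001001✓ 001100✓ 001101✓ 001111✓ 010010 010111✓ 011001✓ 011110 100111✓ 101011✓ 101100✓ 111001✓ 111011✓ 111111✓
Round 1: -00111 -01100 -11001 0-0111 0-1001 00-101✓ 00-111✓ 0001-1✓ 001-01 0011-1✓ 00110- 1-1011 111-11 1110-1
Round 2: 00-1-1
PIs = {-00111, -01100, -11001, 0-0111, 0-1001, 00-1-1, 001-01, 00110-, 010010, 011110, 1-1011, 111-11, 1110-1}
Coverage chart:
  m5: 00-1-1 ←essential
  m7: -00111,0-0111,00-1-1
  m9: 0-1001,001-01
  m12: -01100,00110-
  m13: 00-1-1,001-01,00110-
  m23: 0-0111 ←essential
  m25: -11001,0-1001
  m30: 011110 ←essential
  m39: -00111 ←essential
  m43: 1-1011 ←essential
  m44: -01100 ←essential
  m57: -11001,1110-1
  m63: 111-11 ←essential
Essential: -00111, -01100, 0-0111, 00-1-1, 011110, 1-1011, 111-11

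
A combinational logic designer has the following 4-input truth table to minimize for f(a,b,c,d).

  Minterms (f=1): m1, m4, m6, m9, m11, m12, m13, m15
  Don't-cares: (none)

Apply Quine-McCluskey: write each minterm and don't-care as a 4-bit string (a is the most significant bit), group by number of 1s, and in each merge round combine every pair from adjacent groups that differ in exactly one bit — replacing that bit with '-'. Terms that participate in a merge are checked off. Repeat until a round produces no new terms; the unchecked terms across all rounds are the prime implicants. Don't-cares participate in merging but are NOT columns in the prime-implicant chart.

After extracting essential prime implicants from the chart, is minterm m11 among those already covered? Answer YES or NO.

size-2^0 implicants → 0001(✓)  0100(✓)  0110(✓)  1001(✓)  1011(✓)  1100(✓)  1101(✓)  1111(✓)
size-2^1 implicants → -001  -100  01-0  1-01(✓)  1-11(✓)  10-1(✓)  11-1(✓)  110-
size-2^2 implicants → 1--1
Unchecked terms (primes): -001, -100, 01-0, 1--1, 110-
Minterm coverage:
  m1 ⊆ -001 [E]
  m4 ⊆ -100,01-0
  m6 ⊆ 01-0 [E]
  m9 ⊆ -001,1--1
  m11 ⊆ 1--1 [E]
  m12 ⊆ -100,110-
  m13 ⊆ 1--1,110-
  m15 ⊆ 1--1 [E]
E = {-001, 01-0, 1--1}

YES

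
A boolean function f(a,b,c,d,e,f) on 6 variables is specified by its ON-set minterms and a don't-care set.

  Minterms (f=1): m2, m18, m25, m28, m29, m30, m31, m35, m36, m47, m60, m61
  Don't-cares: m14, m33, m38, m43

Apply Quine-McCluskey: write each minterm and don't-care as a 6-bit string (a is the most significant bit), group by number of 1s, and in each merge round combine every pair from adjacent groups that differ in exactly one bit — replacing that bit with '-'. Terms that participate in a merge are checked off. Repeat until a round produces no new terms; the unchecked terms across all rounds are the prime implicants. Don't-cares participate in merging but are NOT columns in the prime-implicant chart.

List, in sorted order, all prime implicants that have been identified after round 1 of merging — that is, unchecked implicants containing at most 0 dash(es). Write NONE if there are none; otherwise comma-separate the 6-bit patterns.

NONE

Round 0: 000010✓ 001110✓ 010010✓ 011001✓ 011100✓ 011101✓ 011110✓ 011111✓ 100001✓ 100011✓ 100100✓ 100110✓ 101011✓ 101111✓ 111100✓ 111101✓
Round 1: -11100✓ -11101✓ 0-0010 0-1110 011-01 0111-0✓ 0111-1✓ 01110-✓ 01111-✓ 10-011 1000-1 1001-0 101-11 11110-✓
Round 2: -1110- 0111--
PIs = {-1110-, 0-0010, 0-1110, 011-01, 0111--, 10-011, 1000-1, 1001-0, 101-11}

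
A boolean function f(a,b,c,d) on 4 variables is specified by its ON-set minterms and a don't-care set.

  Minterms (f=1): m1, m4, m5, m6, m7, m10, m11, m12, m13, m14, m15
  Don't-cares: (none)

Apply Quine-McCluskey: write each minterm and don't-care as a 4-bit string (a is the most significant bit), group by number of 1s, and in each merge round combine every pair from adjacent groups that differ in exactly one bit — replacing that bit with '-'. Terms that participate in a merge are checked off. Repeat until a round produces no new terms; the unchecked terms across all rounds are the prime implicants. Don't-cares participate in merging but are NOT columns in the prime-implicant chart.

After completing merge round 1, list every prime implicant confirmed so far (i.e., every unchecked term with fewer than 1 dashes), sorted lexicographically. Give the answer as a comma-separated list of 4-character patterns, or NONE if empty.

size-2^0 implicants → 0001(✓)  0100(✓)  0101(✓)  0110(✓)  0111(✓)  1010(✓)  1011(✓)  1100(✓)  1101(✓)  1110(✓)  1111(✓)
size-2^1 implicants → -100(✓)  -101(✓)  -110(✓)  -111(✓)  0-01  01-0(✓)  01-1(✓)  010-(✓)  011-(✓)  1-10(✓)  1-11(✓)  101-(✓)  11-0(✓)  11-1(✓)  110-(✓)  111-(✓)
size-2^2 implicants → -1-0(✓)  -1-1(✓)  -10-(✓)  -11-(✓)  01--(✓)  1-1-  11--(✓)
size-2^3 implicants → -1--
Unchecked terms (primes): -1--, 0-01, 1-1-

NONE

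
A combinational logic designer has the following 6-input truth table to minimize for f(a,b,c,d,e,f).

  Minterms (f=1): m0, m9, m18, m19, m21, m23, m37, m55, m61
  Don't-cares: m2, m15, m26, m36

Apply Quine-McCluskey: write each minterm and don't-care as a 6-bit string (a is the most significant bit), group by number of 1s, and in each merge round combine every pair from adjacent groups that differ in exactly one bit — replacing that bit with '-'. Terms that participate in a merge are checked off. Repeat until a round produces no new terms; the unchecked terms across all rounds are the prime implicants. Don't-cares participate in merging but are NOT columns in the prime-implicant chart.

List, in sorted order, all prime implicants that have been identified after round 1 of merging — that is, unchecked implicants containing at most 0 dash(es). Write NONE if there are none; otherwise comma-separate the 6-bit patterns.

001001, 001111, 111101

Round 0: 000000✓ 000010✓ 001001 001111 010010✓ 010011✓ 010101✓ 010111✓ 011010✓ 100100✓ 100101✓ 110111✓ 111101
Round 1: -10111 0-0010 0000-0 01-010 010-11 01001- 0101-1 10010-
PIs = {-10111, 0-0010, 0000-0, 001001, 001111, 01-010, 010-11, 01001-, 0101-1, 10010-, 111101}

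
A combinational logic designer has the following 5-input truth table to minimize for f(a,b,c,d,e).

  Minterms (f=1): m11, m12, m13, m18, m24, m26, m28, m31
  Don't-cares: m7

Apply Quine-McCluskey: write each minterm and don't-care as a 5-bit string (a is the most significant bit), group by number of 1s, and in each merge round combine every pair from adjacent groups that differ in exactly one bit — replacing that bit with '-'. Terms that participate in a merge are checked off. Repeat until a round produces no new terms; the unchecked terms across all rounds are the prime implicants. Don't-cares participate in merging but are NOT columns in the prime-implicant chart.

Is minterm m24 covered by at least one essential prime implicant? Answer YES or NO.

NO

Round 0: 00111 01011 01100✓ 01101✓ 10010✓ 11000✓ 11010✓ 11100✓ 11111
Round 1: -1100 0110- 1-010 11-00 110-0
PIs = {-1100, 00111, 01011, 0110-, 1-010, 11-00, 110-0, 11111}
Coverage chart:
  m11: 01011 ←essential
  m12: -1100,0110-
  m13: 0110- ←essential
  m18: 1-010 ←essential
  m24: 11-00,110-0
  m26: 1-010,110-0
  m28: -1100,11-00
  m31: 11111 ←essential
Essential: 01011, 0110-, 1-010, 11111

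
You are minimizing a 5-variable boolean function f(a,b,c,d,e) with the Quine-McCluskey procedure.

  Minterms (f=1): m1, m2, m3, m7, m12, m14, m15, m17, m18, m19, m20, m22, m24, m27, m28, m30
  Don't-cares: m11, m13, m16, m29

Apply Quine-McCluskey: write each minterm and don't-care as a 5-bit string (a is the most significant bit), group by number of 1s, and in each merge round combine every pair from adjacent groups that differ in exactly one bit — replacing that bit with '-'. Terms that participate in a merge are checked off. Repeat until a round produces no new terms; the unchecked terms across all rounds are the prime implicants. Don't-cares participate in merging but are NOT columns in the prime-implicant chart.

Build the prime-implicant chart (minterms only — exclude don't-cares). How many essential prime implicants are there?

size-2^0 implicants → 00001(✓)  00010(✓)  00011(✓)  00111(✓)  01011(✓)  01100(✓)  01101(✓)  01110(✓)  01111(✓)  10000(✓)  10001(✓)  10010(✓)  10011(✓)  10100(✓)  10110(✓)  11000(✓)  11011(✓)  11100(✓)  11101(✓)  11110(✓)
size-2^1 implicants → -0001(✓)  -0010(✓)  -0011(✓)  -1011(✓)  -1100(✓)  -1101(✓)  -1110(✓)  0-011(✓)  0-111(✓)  00-11(✓)  000-1(✓)  0001-(✓)  01-11(✓)  011-0(✓)  011-1(✓)  0110-(✓)  0111-(✓)  1-000(✓)  1-011(✓)  1-100(✓)  1-110(✓)  10-00(✓)  10-10(✓)  100-0(✓)  100-1(✓)  1000-(✓)  1001-(✓)  101-0(✓)  11-00(✓)  111-0(✓)  1110-(✓)
size-2^2 implicants → --011  -00-1  -001-  -11-0  -110-  0--11  011--  1--00  1-1-0  10--0  100--
Unchecked terms (primes): --011, -00-1, -001-, -11-0, -110-, 0--11, 011--, 1--00, 1-1-0, 10--0, 100--
Minterm coverage:
  m1 ⊆ -00-1 [E]
  m2 ⊆ -001- [E]
  m3 ⊆ --011,-00-1,-001-,0--11
  m7 ⊆ 0--11 [E]
  m12 ⊆ -11-0,-110-,011--
  m14 ⊆ -11-0,011--
  m15 ⊆ 0--11,011--
  m17 ⊆ -00-1,100--
  m18 ⊆ -001-,10--0,100--
  m19 ⊆ --011,-00-1,-001-,100--
  m20 ⊆ 1--00,1-1-0,10--0
  m22 ⊆ 1-1-0,10--0
  m24 ⊆ 1--00 [E]
  m27 ⊆ --011 [E]
  m28 ⊆ -11-0,-110-,1--00,1-1-0
  m30 ⊆ -11-0,1-1-0
E = {--011, -00-1, -001-, 0--11, 1--00}

5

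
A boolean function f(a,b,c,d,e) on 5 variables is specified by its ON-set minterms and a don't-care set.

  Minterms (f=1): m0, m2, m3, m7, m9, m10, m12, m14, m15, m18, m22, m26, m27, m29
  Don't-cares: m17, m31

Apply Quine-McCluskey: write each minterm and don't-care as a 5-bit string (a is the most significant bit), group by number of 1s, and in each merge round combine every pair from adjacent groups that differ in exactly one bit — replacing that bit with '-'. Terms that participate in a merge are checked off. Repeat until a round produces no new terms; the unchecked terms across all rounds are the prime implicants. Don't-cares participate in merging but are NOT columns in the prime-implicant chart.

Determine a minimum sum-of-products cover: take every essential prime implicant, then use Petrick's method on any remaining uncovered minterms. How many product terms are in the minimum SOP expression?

size-2^0 implicants → 00000(✓)  00010(✓)  00011(✓)  00111(✓)  01001  01010(✓)  01100(✓)  01110(✓)  01111(✓)  10001  10010(✓)  10110(✓)  11010(✓)  11011(✓)  11101(✓)  11111(✓)
size-2^1 implicants → -0010(✓)  -1010(✓)  -1111  0-010(✓)  0-111  00-11  000-0  0001-  01-10  011-0  0111-  1-010(✓)  10-10  11-11  1101-  111-1
size-2^2 implicants → --010
Unchecked terms (primes): --010, -1111, 0-111, 00-11, 000-0, 0001-, 01-10, 01001, 011-0, 0111-, 10-10, 10001, 11-11, 1101-, 111-1
Minterm coverage:
  m0 ⊆ 000-0 [E]
  m2 ⊆ --010,000-0,0001-
  m3 ⊆ 00-11,0001-
  m7 ⊆ 0-111,00-11
  m9 ⊆ 01001 [E]
  m10 ⊆ --010,01-10
  m12 ⊆ 011-0 [E]
  m14 ⊆ 01-10,011-0,0111-
  m15 ⊆ -1111,0-111,0111-
  m18 ⊆ --010,10-10
  m22 ⊆ 10-10 [E]
  m26 ⊆ --010,1101-
  m27 ⊆ 11-11,1101-
  m29 ⊆ 111-1 [E]
E = {000-0, 01001, 011-0, 10-10, 111-1}
Petrick residual → --010, -1111, 00-11, 11-11
Cover = c'de' + bcde + a'b'de + a'b'c'e' + a'bc'd'e + a'bce' + ab'de' + abde + abce  |cover|=9

9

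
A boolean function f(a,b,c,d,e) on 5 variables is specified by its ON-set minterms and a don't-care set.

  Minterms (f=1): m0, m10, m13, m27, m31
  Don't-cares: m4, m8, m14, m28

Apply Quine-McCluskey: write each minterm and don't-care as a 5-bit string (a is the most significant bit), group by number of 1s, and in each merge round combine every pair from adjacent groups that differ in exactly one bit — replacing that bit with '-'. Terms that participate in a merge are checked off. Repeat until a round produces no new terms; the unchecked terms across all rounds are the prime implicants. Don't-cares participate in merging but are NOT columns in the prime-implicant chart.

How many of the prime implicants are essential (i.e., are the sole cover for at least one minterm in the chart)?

Round 0: 00000✓ 00100✓ 01000✓ 01010✓ 01101 01110✓ 11011✓ 11100 11111✓
Round 1: 0-000 00-00 01-10 010-0 11-11
PIs = {0-000, 00-00, 01-10, 010-0, 01101, 11-11, 11100}
Coverage chart:
  m0: 0-000,00-00
  m10: 01-10,010-0
  m13: 01101 ←essential
  m27: 11-11 ←essential
  m31: 11-11 ←essential
Essential: 01101, 11-11

2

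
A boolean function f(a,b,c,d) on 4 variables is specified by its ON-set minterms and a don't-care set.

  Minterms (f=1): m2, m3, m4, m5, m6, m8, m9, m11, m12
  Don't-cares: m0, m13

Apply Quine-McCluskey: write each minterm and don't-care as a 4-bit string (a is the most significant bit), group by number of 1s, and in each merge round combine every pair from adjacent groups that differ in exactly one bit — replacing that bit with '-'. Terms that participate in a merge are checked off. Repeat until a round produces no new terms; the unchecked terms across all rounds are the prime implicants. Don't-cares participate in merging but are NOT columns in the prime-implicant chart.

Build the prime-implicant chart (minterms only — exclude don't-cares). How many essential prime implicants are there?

size-2^0 implicants → 0000(✓)  0010(✓)  0011(✓)  0100(✓)  0101(✓)  0110(✓)  1000(✓)  1001(✓)  1011(✓)  1100(✓)  1101(✓)
size-2^1 implicants → -000(✓)  -011  -100(✓)  -101(✓)  0-00(✓)  0-10(✓)  00-0(✓)  001-  01-0(✓)  010-(✓)  1-00(✓)  1-01(✓)  10-1  100-(✓)  110-(✓)
size-2^2 implicants → --00  -10-  0--0  1-0-
Unchecked terms (primes): --00, -011, -10-, 0--0, 001-, 1-0-, 10-1
Minterm coverage:
  m2 ⊆ 0--0,001-
  m3 ⊆ -011,001-
  m4 ⊆ --00,-10-,0--0
  m5 ⊆ -10- [E]
  m6 ⊆ 0--0 [E]
  m8 ⊆ --00,1-0-
  m9 ⊆ 1-0-,10-1
  m11 ⊆ -011,10-1
  m12 ⊆ --00,-10-,1-0-
E = {-10-, 0--0}

2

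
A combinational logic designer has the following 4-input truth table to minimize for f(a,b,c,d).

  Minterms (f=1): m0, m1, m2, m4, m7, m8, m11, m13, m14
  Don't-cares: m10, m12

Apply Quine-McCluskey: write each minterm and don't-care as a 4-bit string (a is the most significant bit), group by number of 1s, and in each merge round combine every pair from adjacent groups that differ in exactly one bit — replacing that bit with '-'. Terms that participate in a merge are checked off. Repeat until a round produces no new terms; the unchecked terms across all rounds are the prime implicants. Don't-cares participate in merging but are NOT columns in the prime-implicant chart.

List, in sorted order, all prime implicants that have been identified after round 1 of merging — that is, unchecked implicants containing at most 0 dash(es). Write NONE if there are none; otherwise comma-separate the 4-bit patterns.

Round 0: 0000✓ 0001✓ 0010✓ 0100✓ 0111 1000✓ 1010✓ 1011✓ 1100✓ 1101✓ 1110✓
Round 1: -000✓ -010✓ -100✓ 0-00✓ 00-0✓ 000- 1-00✓ 1-10✓ 10-0✓ 101- 11-0✓ 110-
Round 2: --00 -0-0 1--0
PIs = {--00, -0-0, 000-, 0111, 1--0, 101-, 110-}

0111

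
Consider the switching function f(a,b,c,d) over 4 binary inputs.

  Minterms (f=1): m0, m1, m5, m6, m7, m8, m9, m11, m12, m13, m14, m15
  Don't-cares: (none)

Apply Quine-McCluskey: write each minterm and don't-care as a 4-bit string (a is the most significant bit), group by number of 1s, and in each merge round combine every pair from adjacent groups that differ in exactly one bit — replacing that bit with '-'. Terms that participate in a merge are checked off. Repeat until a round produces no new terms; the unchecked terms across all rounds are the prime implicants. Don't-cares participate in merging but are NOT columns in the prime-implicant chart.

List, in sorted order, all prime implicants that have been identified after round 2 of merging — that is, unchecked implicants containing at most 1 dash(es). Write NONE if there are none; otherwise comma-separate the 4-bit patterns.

NONE

size-2^0 implicants → 0000(✓)  0001(✓)  0101(✓)  0110(✓)  0111(✓)  1000(✓)  1001(✓)  1011(✓)  1100(✓)  1101(✓)  1110(✓)  1111(✓)
size-2^1 implicants → -000(✓)  -001(✓)  -101(✓)  -110(✓)  -111(✓)  0-01(✓)  000-(✓)  01-1(✓)  011-(✓)  1-00(✓)  1-01(✓)  1-11(✓)  10-1(✓)  100-(✓)  11-0(✓)  11-1(✓)  110-(✓)  111-(✓)
size-2^2 implicants → --01  -00-  -1-1  -11-  1--1  1-0-  11--
Unchecked terms (primes): --01, -00-, -1-1, -11-, 1--1, 1-0-, 11--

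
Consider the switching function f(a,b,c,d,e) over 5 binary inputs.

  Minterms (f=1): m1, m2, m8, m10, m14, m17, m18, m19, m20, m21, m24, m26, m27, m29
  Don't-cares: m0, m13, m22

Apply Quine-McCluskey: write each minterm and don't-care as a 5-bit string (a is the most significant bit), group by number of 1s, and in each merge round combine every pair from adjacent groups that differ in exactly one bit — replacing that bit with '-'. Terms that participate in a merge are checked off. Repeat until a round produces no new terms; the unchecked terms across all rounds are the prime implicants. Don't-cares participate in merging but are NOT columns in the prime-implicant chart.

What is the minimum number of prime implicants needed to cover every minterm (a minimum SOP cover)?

7

size-2^0 implicants → 00000(✓)  00001(✓)  00010(✓)  01000(✓)  01010(✓)  01101(✓)  01110(✓)  10001(✓)  10010(✓)  10011(✓)  10100(✓)  10101(✓)  10110(✓)  11000(✓)  11010(✓)  11011(✓)  11101(✓)
size-2^1 implicants → -0001  -0010(✓)  -1000(✓)  -1010(✓)  -1101  0-000(✓)  0-010(✓)  000-0(✓)  0000-  01-10  010-0(✓)  1-010(✓)  1-011(✓)  1-101  10-01  10-10  100-1  1001-(✓)  101-0  1010-  110-0(✓)  1101-(✓)
size-2^2 implicants → --010  -10-0  0-0-0  1-01-
Unchecked terms (primes): --010, -0001, -10-0, -1101, 0-0-0, 0000-, 01-10, 1-01-, 1-101, 10-01, 10-10, 100-1, 101-0, 1010-
Minterm coverage:
  m1 ⊆ -0001,0000-
  m2 ⊆ --010,0-0-0
  m8 ⊆ -10-0,0-0-0
  m10 ⊆ --010,-10-0,0-0-0,01-10
  m14 ⊆ 01-10 [E]
  m17 ⊆ -0001,10-01,100-1
  m18 ⊆ --010,1-01-,10-10
  m19 ⊆ 1-01-,100-1
  m20 ⊆ 101-0,1010-
  m21 ⊆ 1-101,10-01,1010-
  m24 ⊆ -10-0 [E]
  m26 ⊆ --010,-10-0,1-01-
  m27 ⊆ 1-01- [E]
  m29 ⊆ -1101,1-101
E = {-10-0, 01-10, 1-01-}
Petrick residual → --010, -0001, -1101, 1010-
Cover = c'de' + b'c'd'e + bc'e' + bcd'e + a'bde' + ac'd + ab'cd'  |cover|=7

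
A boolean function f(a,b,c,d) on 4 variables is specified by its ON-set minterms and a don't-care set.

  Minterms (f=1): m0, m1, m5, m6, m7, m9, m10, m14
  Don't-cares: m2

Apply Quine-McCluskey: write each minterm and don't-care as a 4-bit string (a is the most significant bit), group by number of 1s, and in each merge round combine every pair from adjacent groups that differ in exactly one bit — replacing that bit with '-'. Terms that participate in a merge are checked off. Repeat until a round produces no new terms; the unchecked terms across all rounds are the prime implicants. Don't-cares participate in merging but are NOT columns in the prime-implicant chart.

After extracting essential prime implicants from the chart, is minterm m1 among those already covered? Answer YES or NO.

YES

[col 0] 0000*, 0001*, 0010*, 0101*, 0110*, 0111*, 1001*, 1010*, 1110*
[col 1] -001, -010*, -110*, 0-01, 0-10*, 00-0, 000-, 01-1, 011-, 1-10*
[col 2] --10
Prime implicants: --10, -001, 0-01, 00-0, 000-, 01-1, 011-
PI chart (minterm → PIs covering it):
  0 | 00-0,000-
  1 | -001,0-01,000-
  5 | 0-01,01-1
  6 | --10,011-
  7 | 01-1,011-
  9 | -001  (sole → essential)
  10 | --10  (sole → essential)
  14 | --10  (sole → essential)
Essential prime implicants: --10, -001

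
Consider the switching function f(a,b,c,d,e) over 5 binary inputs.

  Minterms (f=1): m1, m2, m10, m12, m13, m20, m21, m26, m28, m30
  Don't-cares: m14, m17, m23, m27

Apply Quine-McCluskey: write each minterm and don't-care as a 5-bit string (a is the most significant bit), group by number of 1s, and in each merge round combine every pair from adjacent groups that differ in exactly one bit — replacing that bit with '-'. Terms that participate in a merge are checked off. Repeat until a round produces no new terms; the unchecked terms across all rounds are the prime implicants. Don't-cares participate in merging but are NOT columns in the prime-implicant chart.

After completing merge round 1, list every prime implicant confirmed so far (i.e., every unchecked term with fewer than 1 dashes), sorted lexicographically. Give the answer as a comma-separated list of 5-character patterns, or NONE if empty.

[col 0] 00001*, 00010*, 01010*, 01100*, 01101*, 01110*, 10001*, 10100*, 10101*, 10111*, 11010*, 11011*, 11100*, 11110*
[col 1] -0001, -1010*, -1100*, -1110*, 0-010, 01-10*, 011-0*, 0110-, 1-100, 10-01, 101-1, 1010-, 11-10*, 1101-, 111-0*
[col 2] -1-10, -11-0
Prime implicants: -0001, -1-10, -11-0, 0-010, 0110-, 1-100, 10-01, 101-1, 1010-, 1101-

NONE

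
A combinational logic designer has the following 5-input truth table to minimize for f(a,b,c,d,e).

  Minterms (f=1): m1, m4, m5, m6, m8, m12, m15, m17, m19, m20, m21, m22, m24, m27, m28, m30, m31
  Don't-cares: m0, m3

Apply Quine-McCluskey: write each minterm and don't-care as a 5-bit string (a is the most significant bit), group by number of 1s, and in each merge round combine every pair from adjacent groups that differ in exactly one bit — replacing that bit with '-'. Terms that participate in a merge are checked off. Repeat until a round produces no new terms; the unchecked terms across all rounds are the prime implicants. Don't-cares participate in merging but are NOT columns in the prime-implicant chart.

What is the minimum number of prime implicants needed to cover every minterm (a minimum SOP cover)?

Round 0: 00000✓ 00001✓ 00011✓ 00100✓ 00101✓ 00110✓ 01000✓ 01100✓ 01111✓ 10001✓ 10011✓ 10100✓ 10101✓ 10110✓ 11000✓ 11011✓ 11100✓ 11110✓ 11111✓
Round 1: -0001✓ -0011✓ -0100✓ -0101✓ -0110✓ -1000✓ -1100✓ -1111 0-000✓ 0-100✓ 00-00✓ 00-01✓ 000-1✓ 0000-✓ 001-0✓ 0010-✓ 01-00✓ 1-011 1-100✓ 1-110✓ 10-01✓ 100-1✓ 101-0✓ 1010-✓ 11-00✓ 11-11 111-0✓ 1111-
Round 2: --100 -0-01 -00-1 -01-0 -010- -1-00 0--00 00-0- 1-1-0
PIs = {--100, -0-01, -00-1, -01-0, -010-, -1-00, -1111, 0--00, 00-0-, 1-011, 1-1-0, 11-11, 1111-}
Coverage chart:
  m1: -0-01,-00-1,00-0-
  m4: --100,-01-0,-010-,0--00,00-0-
  m5: -0-01,-010-,00-0-
  m6: -01-0 ←essential
  m8: -1-00,0--00
  m12: --100,-1-00,0--00
  m15: -1111 ←essential
  m17: -0-01,-00-1
  m19: -00-1,1-011
  m20: --100,-01-0,-010-,1-1-0
  m21: -0-01,-010-
  m22: -01-0,1-1-0
  m24: -1-00 ←essential
  m27: 1-011,11-11
  m28: --100,-1-00,1-1-0
  m30: 1-1-0,1111-
  m31: -1111,11-11,1111-
Essential: -01-0, -1-00, -1111
Petrick residual → -0-01, 1-011, 1-1-0
Min cover (6 terms): b'd'e + b'ce' + bd'e' + bcde + ac'de + ace'

6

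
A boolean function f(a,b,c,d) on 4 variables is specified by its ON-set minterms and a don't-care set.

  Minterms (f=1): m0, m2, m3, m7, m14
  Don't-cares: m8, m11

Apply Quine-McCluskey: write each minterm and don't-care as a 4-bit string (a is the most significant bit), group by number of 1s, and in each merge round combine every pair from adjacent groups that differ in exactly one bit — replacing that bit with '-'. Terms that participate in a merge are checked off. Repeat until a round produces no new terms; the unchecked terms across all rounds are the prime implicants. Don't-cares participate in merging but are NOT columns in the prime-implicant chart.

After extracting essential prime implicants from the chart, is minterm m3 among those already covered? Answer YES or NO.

Round 0: 0000✓ 0010✓ 0011✓ 0111✓ 1000✓ 1011✓ 1110
Round 1: -000 -011 0-11 00-0 001-
PIs = {-000, -011, 0-11, 00-0, 001-, 1110}
Coverage chart:
  m0: -000,00-0
  m2: 00-0,001-
  m3: -011,0-11,001-
  m7: 0-11 ←essential
  m14: 1110 ←essential
Essential: 0-11, 1110

YES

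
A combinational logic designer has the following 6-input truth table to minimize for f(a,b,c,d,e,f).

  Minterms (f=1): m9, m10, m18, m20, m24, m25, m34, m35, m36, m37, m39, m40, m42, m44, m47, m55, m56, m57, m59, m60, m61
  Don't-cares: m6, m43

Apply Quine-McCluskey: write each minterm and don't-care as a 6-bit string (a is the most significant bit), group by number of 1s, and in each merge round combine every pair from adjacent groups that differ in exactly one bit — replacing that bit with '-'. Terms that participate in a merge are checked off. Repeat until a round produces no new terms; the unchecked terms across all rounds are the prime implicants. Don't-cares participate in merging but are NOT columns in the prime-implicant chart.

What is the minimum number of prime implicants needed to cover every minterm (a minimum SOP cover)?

size-2^0 implicants → 000110  001001(✓)  001010(✓)  010010  010100  011000(✓)  011001(✓)  100010(✓)  100011(✓)  100100(✓)  100101(✓)  100111(✓)  101000(✓)  101010(✓)  101011(✓)  101100(✓)  101111(✓)  110111(✓)  111000(✓)  111001(✓)  111011(✓)  111100(✓)  111101(✓)
size-2^1 implicants → -01010  -11000(✓)  -11001(✓)  0-1001  01100-(✓)  1-0111  1-1000(✓)  1-1011  1-1100(✓)  10-010(✓)  10-011(✓)  10-100  10-111(✓)  100-11(✓)  10001-(✓)  1001-1  10010-  101-00(✓)  101-11(✓)  1010-0  10101-(✓)  111-00(✓)  111-01(✓)  1110-1  11100-(✓)  11110-(✓)
size-2^2 implicants → -1100-  1-1-00  10--11  10-01-  111-0-
Unchecked terms (primes): -01010, -1100-, 0-1001, 000110, 010010, 010100, 1-0111, 1-1-00, 1-1011, 10--11, 10-01-, 10-100, 1001-1, 10010-, 1010-0, 111-0-, 1110-1
Minterm coverage:
  m9 ⊆ 0-1001 [E]
  m10 ⊆ -01010 [E]
  m18 ⊆ 010010 [E]
  m20 ⊆ 010100 [E]
  m24 ⊆ -1100- [E]
  m25 ⊆ -1100-,0-1001
  m34 ⊆ 10-01- [E]
  m35 ⊆ 10--11,10-01-
  m36 ⊆ 10-100,10010-
  m37 ⊆ 1001-1,10010-
  m39 ⊆ 1-0111,10--11,1001-1
  m40 ⊆ 1-1-00,1010-0
  m42 ⊆ -01010,10-01-,1010-0
  m44 ⊆ 1-1-00,10-100
  m47 ⊆ 10--11 [E]
  m55 ⊆ 1-0111 [E]
  m56 ⊆ -1100-,1-1-00,111-0-
  m57 ⊆ -1100-,111-0-,1110-1
  m59 ⊆ 1-1011,1110-1
  m60 ⊆ 1-1-00,111-0-
  m61 ⊆ 111-0- [E]
E = {-01010, -1100-, 0-1001, 010010, 010100, 1-0111, 10--11, 10-01-, 111-0-}
Petrick residual → 1-1-00, 1-1011, 10010-
Cover = b'cd'ef' + bcd'e' + a'cd'e'f + a'bc'd'ef' + a'bc'de'f' + ac'def + ace'f' + acd'ef + ab'ef + ab'd'e + ab'c'de' + abce'  |cover|=12

12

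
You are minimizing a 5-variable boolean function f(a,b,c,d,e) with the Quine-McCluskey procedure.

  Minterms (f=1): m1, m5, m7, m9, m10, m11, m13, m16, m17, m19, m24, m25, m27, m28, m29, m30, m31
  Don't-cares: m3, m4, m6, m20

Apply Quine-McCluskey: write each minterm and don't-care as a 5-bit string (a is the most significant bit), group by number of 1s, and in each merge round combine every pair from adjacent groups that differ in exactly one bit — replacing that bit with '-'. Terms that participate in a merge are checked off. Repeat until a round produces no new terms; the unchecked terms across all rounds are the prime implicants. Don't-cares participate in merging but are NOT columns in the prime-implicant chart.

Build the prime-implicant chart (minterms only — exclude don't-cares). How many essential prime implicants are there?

Round 0: 00001✓ 00011✓ 00100✓ 00101✓ 00110✓ 00111✓ 01001✓ 01010✓ 01011✓ 01101✓ 10000✓ 10001✓ 10011✓ 10100✓ 11000✓ 11001✓ 11011✓ 11100✓ 11101✓ 11110✓ 11111✓
Round 1: -0001✓ -0011✓ -0100 -1001✓ -1011✓ -1101✓ 0-001✓ 0-011✓ 0-101✓ 00-01✓ 00-11✓ 000-1✓ 001-0✓ 001-1✓ 0010-✓ 0011-✓ 01-01✓ 010-1✓ 0101- 1-000✓ 1-001✓ 1-011✓ 1-100✓ 10-00✓ 100-1✓ 1000-✓ 11-00✓ 11-01✓ 11-11✓ 110-1✓ 1100-✓ 111-0✓ 111-1✓ 1110-✓ 1111-✓
Round 2: --001✓ --011✓ -00-1✓ -1-01 -10-1✓ 0--01 0-0-1✓ 00--1 001-- 1--00 1-0-1✓ 1-00- 11--1 11-0- 111--
Round 3: --0-1
PIs = {--0-1, -0100, -1-01, 0--01, 00--1, 001--, 0101-, 1--00, 1-00-, 11--1, 11-0-, 111--}
Coverage chart:
  m1: --0-1,0--01,00--1
  m5: 0--01,00--1,001--
  m7: 00--1,001--
  m9: --0-1,-1-01,0--01
  m10: 0101- ←essential
  m11: --0-1,0101-
  m13: -1-01,0--01
  m16: 1--00,1-00-
  m17: --0-1,1-00-
  m19: --0-1 ←essential
  m24: 1--00,1-00-,11-0-
  m25: --0-1,-1-01,1-00-,11--1,11-0-
  m27: --0-1,11--1
  m28: 1--00,11-0-,111--
  m29: -1-01,11--1,11-0-,111--
  m30: 111-- ←essential
  m31: 11--1,111--
Essential: --0-1, 0101-, 111--

3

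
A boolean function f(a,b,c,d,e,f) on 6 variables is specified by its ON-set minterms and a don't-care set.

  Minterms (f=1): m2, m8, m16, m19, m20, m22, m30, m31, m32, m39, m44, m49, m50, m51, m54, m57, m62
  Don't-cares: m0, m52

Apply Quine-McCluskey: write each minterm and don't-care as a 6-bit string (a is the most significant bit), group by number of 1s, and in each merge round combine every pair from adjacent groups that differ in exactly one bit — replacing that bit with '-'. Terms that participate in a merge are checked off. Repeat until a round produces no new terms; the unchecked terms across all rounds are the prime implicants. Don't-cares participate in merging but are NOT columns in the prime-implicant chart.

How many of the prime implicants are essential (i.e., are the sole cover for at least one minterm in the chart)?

size-2^0 implicants → 000000(✓)  000010(✓)  001000(✓)  010000(✓)  010011(✓)  010100(✓)  010110(✓)  011110(✓)  011111(✓)  100000(✓)  100111  101100  110001(✓)  110010(✓)  110011(✓)  110100(✓)  110110(✓)  111001(✓)  111110(✓)
size-2^1 implicants → -00000  -10011  -10100(✓)  -10110(✓)  -11110(✓)  0-0000  00-000  0000-0  01-110(✓)  010-00  0101-0(✓)  01111-  11-001  11-110(✓)  110-10  1100-1  11001-  1101-0(✓)
size-2^2 implicants → -1-110  -101-0
Unchecked terms (primes): -00000, -1-110, -10011, -101-0, 0-0000, 00-000, 0000-0, 010-00, 01111-, 100111, 101100, 11-001, 110-10, 1100-1, 11001-
Minterm coverage:
  m2 ⊆ 0000-0 [E]
  m8 ⊆ 00-000 [E]
  m16 ⊆ 0-0000,010-00
  m19 ⊆ -10011 [E]
  m20 ⊆ -101-0,010-00
  m22 ⊆ -1-110,-101-0
  m30 ⊆ -1-110,01111-
  m31 ⊆ 01111- [E]
  m32 ⊆ -00000 [E]
  m39 ⊆ 100111 [E]
  m44 ⊆ 101100 [E]
  m49 ⊆ 11-001,1100-1
  m50 ⊆ 110-10,11001-
  m51 ⊆ -10011,1100-1,11001-
  m54 ⊆ -1-110,-101-0,110-10
  m57 ⊆ 11-001 [E]
  m62 ⊆ -1-110 [E]
E = {-00000, -1-110, -10011, 00-000, 0000-0, 01111-, 100111, 101100, 11-001}

9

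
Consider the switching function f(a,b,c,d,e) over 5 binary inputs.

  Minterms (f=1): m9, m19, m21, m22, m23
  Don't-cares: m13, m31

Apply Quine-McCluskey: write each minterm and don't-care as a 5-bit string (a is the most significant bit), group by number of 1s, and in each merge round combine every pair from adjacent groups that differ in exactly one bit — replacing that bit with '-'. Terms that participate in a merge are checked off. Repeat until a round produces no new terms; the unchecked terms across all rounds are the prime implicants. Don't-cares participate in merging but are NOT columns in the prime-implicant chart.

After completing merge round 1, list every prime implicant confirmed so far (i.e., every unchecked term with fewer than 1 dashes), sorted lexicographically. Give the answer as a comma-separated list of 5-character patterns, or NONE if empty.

NONE

[col 0] 01001*, 01101*, 10011*, 10101*, 10110*, 10111*, 11111*
[col 1] 01-01, 1-111, 10-11, 101-1, 1011-
Prime implicants: 01-01, 1-111, 10-11, 101-1, 1011-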